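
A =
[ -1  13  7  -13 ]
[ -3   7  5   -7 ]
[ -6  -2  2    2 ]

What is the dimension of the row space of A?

2

Row reduce to echelon form.
R2 ← R2 − (3)·R1: [0, -32, -16, 32]
R3 ← R3 − (6)·R1: [0, -80, -40, 80]
R3 ← R3 − (5/2)·R2: [0, 0, 0, 0]
Echelon form has 2 nonzero rows, so rank(A) = 2.
The row space has dimension equal to the rank: 2.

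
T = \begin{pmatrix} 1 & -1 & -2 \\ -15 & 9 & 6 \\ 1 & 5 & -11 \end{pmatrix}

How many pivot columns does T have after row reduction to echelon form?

Row reduce to echelon form.
R2 ← R2 + (15)·R1: [0, -6, -24]
R3 ← R3 − R1: [0, 6, -9]
R3 ← R3 + R2: [0, 0, -33]
Echelon form has 3 nonzero rows, so rank(T) = 3.
Each nonzero row contributes one pivot column: 3 pivot columns.

3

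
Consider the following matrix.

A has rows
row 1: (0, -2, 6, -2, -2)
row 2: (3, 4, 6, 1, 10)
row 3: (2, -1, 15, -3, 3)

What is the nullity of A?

Row reduce to echelon form.
Swap R1 ↔ R2
R3 ← R3 − (2/3)·R1: [0, -11/3, 11, -11/3, -11/3]
R3 ← R3 − (11/6)·R2: [0, 0, 0, 0, 0]
2 nonzero rows, so rank(A) = 2.
A has 5 columns; by rank–nullity, nullity = 5 − 2 = 3.

3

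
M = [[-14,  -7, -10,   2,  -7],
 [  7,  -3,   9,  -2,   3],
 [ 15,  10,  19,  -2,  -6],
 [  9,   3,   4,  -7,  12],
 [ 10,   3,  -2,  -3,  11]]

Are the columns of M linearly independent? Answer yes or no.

yes

Row reduce M to echelon form.
R2 ← R2 + (1/2)·R1: [0, -13/2, 4, -1, -1/2]
R3 ← R3 + (15/14)·R1: [0, 5/2, 58/7, 1/7, -27/2]
R4 ← R4 + (9/14)·R1: [0, -3/2, -17/7, -40/7, 15/2]
R5 ← R5 + (5/7)·R1: [0, -2, -64/7, -11/7, 6]
R3 ← R3 + (5/13)·R2: [0, 0, 894/91, -22/91, -178/13]
R4 ← R4 − (3/13)·R2: [0, 0, -305/91, -499/91, 99/13]
R5 ← R5 − (4/13)·R2: [0, 0, -944/91, -115/91, 80/13]
R4 ← R4 + (305/894)·R3: [0, 0, 0, -2488/447, 1316/447]
R5 ← R5 + (472/447)·R3: [0, 0, 0, -679/447, -3712/447]
R5 ← R5 − (679/2488)·R4: [0, 0, 0, 0, -5665/622]
5 pivots among 5 columns.
Every column is a pivot column, so the columns are linearly independent.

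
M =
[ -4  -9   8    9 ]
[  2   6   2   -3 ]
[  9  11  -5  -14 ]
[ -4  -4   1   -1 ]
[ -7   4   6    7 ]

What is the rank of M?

Row reduce to echelon form.
R2 ← R2 + (1/2)·R1: [0, 3/2, 6, 3/2]
R3 ← R3 + (9/4)·R1: [0, -37/4, 13, 25/4]
R4 ← R4 − R1: [0, 5, -7, -10]
R5 ← R5 − (7/4)·R1: [0, 79/4, -8, -35/4]
R3 ← R3 + (37/6)·R2: [0, 0, 50, 31/2]
R4 ← R4 − (10/3)·R2: [0, 0, -27, -15]
R5 ← R5 − (79/6)·R2: [0, 0, -87, -57/2]
R4 ← R4 + (27/50)·R3: [0, 0, 0, -663/100]
R5 ← R5 + (87/50)·R3: [0, 0, 0, -153/100]
R5 ← R5 − (3/13)·R4: [0, 0, 0, 0]
Echelon form has 4 nonzero rows, so rank(M) = 4.

4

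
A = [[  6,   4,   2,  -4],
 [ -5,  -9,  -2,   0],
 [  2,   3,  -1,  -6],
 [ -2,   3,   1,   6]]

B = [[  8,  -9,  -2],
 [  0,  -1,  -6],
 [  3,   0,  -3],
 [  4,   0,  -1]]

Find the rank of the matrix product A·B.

First compute AB:
[[ 38, -58, -38],
 [-46,  54,  70],
 [-11, -21, -13],
 [ 11,  15, -23]]
Now row reduce the product.
R2 ← R2 + (23/19)·R1: [0, -308/19, 24]
R3 ← R3 + (11/38)·R1: [0, -718/19, -24]
R4 ← R4 − (11/38)·R1: [0, 604/19, -12]
R3 ← R3 − (359/154)·R2: [0, 0, -6156/77]
R4 ← R4 + (151/77)·R2: [0, 0, 2700/77]
R4 ← R4 + (25/57)·R3: [0, 0, 0]
3 nonzero rows, so rank(AB) = 3.

3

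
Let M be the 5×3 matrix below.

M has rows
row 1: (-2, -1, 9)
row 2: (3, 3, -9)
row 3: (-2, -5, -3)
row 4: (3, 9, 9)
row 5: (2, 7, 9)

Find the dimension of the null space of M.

1

Row reduce to echelon form.
R2 ← R2 + (3/2)·R1: [0, 3/2, 9/2]
R3 ← R3 − R1: [0, -4, -12]
R4 ← R4 + (3/2)·R1: [0, 15/2, 45/2]
R5 ← R5 + R1: [0, 6, 18]
R3 ← R3 + (8/3)·R2: [0, 0, 0]
R4 ← R4 − (5)·R2: [0, 0, 0]
R5 ← R5 − (4)·R2: [0, 0, 0]
2 nonzero rows, so rank(M) = 2.
M has 3 columns; by rank–nullity, nullity = 3 − 2 = 1.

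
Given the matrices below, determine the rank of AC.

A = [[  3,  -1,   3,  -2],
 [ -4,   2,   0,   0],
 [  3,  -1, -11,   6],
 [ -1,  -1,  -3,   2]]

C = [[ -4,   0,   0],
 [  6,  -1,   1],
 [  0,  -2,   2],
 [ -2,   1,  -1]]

First compute AC:
[[-14,  -7,   7],
 [ 28,  -2,   2],
 [-30,  29, -29],
 [ -6,   9,  -9]]
Now row reduce the product.
R2 ← R2 + (2)·R1: [0, -16, 16]
R3 ← R3 − (15/7)·R1: [0, 44, -44]
R4 ← R4 − (3/7)·R1: [0, 12, -12]
R3 ← R3 + (11/4)·R2: [0, 0, 0]
R4 ← R4 + (3/4)·R2: [0, 0, 0]
2 nonzero rows, so rank(AC) = 2.

2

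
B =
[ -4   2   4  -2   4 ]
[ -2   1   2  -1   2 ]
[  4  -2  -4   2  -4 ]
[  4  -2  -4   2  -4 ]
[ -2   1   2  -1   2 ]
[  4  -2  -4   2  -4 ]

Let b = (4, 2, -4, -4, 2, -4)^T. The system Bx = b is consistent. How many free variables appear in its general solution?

Row reduce the augmented matrix [B | b].
R2 ← R2 − (1/2)·R1: [0, 0, 0, 0, 0, 0]
R3 ← R3 + R1: [0, 0, 0, 0, 0, 0]
R4 ← R4 + R1: [0, 0, 0, 0, 0, 0]
R5 ← R5 − (1/2)·R1: [0, 0, 0, 0, 0, 0]
R6 ← R6 + R1: [0, 0, 0, 0, 0, 0]
The echelon form has 1 nonzero rows, and every pivot lies in the first 5 columns, so rank(B) = rank([B|b]) = 1.
The system is consistent.
Free variables = (unknowns) − (rank) = 5 − 1 = 4.

4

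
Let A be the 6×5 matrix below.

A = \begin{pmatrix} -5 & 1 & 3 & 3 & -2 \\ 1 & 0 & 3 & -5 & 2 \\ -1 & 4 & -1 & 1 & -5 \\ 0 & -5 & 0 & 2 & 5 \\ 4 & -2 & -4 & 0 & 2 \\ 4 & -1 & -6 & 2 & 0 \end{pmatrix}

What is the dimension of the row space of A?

Row reduce to echelon form.
R2 ← R2 + (1/5)·R1: [0, 1/5, 18/5, -22/5, 8/5]
R3 ← R3 − (1/5)·R1: [0, 19/5, -8/5, 2/5, -23/5]
R5 ← R5 + (4/5)·R1: [0, -6/5, -8/5, 12/5, 2/5]
R6 ← R6 + (4/5)·R1: [0, -1/5, -18/5, 22/5, -8/5]
R3 ← R3 − (19)·R2: [0, 0, -70, 84, -35]
R4 ← R4 + (25)·R2: [0, 0, 90, -108, 45]
R5 ← R5 + (6)·R2: [0, 0, 20, -24, 10]
R6 ← R6 + R2: [0, 0, 0, 0, 0]
R4 ← R4 + (9/7)·R3: [0, 0, 0, 0, 0]
R5 ← R5 + (2/7)·R3: [0, 0, 0, 0, 0]
Echelon form has 3 nonzero rows, so rank(A) = 3.
The row space has dimension equal to the rank: 3.

3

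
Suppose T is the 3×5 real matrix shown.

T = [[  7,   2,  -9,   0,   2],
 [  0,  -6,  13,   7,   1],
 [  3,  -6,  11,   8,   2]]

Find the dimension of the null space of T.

Row reduce to echelon form.
R3 ← R3 − (3/7)·R1: [0, -48/7, 104/7, 8, 8/7]
R3 ← R3 − (8/7)·R2: [0, 0, 0, 0, 0]
2 nonzero rows, so rank(T) = 2.
T has 5 columns; by rank–nullity, nullity = 5 − 2 = 3.

3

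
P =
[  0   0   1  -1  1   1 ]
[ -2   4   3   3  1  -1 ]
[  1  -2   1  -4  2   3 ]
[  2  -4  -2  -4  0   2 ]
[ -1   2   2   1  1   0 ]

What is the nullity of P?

4

Row reduce to echelon form.
Swap R1 ↔ R2
R3 ← R3 + (1/2)·R1: [0, 0, 5/2, -5/2, 5/2, 5/2]
R4 ← R4 + R1: [0, 0, 1, -1, 1, 1]
R5 ← R5 − (1/2)·R1: [0, 0, 1/2, -1/2, 1/2, 1/2]
R3 ← R3 − (5/2)·R2: [0, 0, 0, 0, 0, 0]
R4 ← R4 − R2: [0, 0, 0, 0, 0, 0]
R5 ← R5 − (1/2)·R2: [0, 0, 0, 0, 0, 0]
2 nonzero rows, so rank(P) = 2.
P has 6 columns; by rank–nullity, nullity = 6 − 2 = 4.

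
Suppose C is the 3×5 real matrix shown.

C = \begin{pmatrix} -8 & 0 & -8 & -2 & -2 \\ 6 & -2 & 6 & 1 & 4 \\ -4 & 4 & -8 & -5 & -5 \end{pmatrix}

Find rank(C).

3

Row reduce to echelon form.
R2 ← R2 + (3/4)·R1: [0, -2, 0, -1/2, 5/2]
R3 ← R3 − (1/2)·R1: [0, 4, -4, -4, -4]
R3 ← R3 + (2)·R2: [0, 0, -4, -5, 1]
Echelon form has 3 nonzero rows, so rank(C) = 3.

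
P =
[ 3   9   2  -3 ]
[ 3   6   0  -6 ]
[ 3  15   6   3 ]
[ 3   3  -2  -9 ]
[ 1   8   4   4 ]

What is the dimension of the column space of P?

Row reduce to echelon form.
R2 ← R2 − R1: [0, -3, -2, -3]
R3 ← R3 − R1: [0, 6, 4, 6]
R4 ← R4 − R1: [0, -6, -4, -6]
R5 ← R5 − (1/3)·R1: [0, 5, 10/3, 5]
R3 ← R3 + (2)·R2: [0, 0, 0, 0]
R4 ← R4 − (2)·R2: [0, 0, 0, 0]
R5 ← R5 + (5/3)·R2: [0, 0, 0, 0]
Echelon form has 2 nonzero rows, so rank(P) = 2.
The column space has dimension equal to the rank: 2.

2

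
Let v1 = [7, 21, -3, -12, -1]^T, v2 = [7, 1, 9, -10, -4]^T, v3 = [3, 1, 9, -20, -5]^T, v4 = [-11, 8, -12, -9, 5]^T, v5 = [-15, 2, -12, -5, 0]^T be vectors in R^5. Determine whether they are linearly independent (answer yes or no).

Form the matrix with these vectors as rows and row reduce.
R2 ← R2 − R1: [0, -20, 12, 2, -3]
R3 ← R3 − (3/7)·R1: [0, -8, 72/7, -104/7, -32/7]
R4 ← R4 + (11/7)·R1: [0, 41, -117/7, -195/7, 24/7]
R5 ← R5 + (15/7)·R1: [0, 47, -129/7, -215/7, -15/7]
R3 ← R3 − (2/5)·R2: [0, 0, 192/35, -548/35, -118/35]
R4 ← R4 + (41/20)·R2: [0, 0, 276/35, -1663/70, -381/140]
R5 ← R5 + (47/20)·R2: [0, 0, 342/35, -1821/70, -1287/140]
R4 ← R4 − (23/16)·R3: [0, 0, 0, -5/4, 17/8]
R5 ← R5 − (57/32)·R3: [0, 0, 0, 15/8, -51/16]
R5 ← R5 + (3/2)·R4: [0, 0, 0, 0, 0]
4 nonzero rows, so the 5 vectors span a space of dimension 4.
Since 4 < 5, the vectors are linearly dependent.

no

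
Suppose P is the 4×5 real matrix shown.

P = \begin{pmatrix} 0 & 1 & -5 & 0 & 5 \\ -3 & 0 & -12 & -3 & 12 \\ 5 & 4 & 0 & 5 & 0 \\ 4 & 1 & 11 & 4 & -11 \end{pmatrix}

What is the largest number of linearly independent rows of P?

2

Row reduce to echelon form.
Swap R1 ↔ R2
R3 ← R3 + (5/3)·R1: [0, 4, -20, 0, 20]
R4 ← R4 + (4/3)·R1: [0, 1, -5, 0, 5]
R3 ← R3 − (4)·R2: [0, 0, 0, 0, 0]
R4 ← R4 − R2: [0, 0, 0, 0, 0]
Echelon form has 2 nonzero rows, so rank(P) = 2.
The rank gives the maximum number of linearly independent rows: 2.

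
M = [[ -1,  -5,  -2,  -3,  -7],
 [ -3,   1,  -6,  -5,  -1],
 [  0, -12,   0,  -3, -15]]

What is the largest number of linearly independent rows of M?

Row reduce to echelon form.
R2 ← R2 − (3)·R1: [0, 16, 0, 4, 20]
R3 ← R3 + (3/4)·R2: [0, 0, 0, 0, 0]
Echelon form has 2 nonzero rows, so rank(M) = 2.
The rank gives the maximum number of linearly independent rows: 2.

2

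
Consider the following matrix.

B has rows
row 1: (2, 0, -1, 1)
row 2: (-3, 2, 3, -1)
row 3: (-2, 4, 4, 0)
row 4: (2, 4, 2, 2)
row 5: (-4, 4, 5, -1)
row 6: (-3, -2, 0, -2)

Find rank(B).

2

Row reduce to echelon form.
R2 ← R2 + (3/2)·R1: [0, 2, 3/2, 1/2]
R3 ← R3 + R1: [0, 4, 3, 1]
R4 ← R4 − R1: [0, 4, 3, 1]
R5 ← R5 + (2)·R1: [0, 4, 3, 1]
R6 ← R6 + (3/2)·R1: [0, -2, -3/2, -1/2]
R3 ← R3 − (2)·R2: [0, 0, 0, 0]
R4 ← R4 − (2)·R2: [0, 0, 0, 0]
R5 ← R5 − (2)·R2: [0, 0, 0, 0]
R6 ← R6 + R2: [0, 0, 0, 0]
Echelon form has 2 nonzero rows, so rank(B) = 2.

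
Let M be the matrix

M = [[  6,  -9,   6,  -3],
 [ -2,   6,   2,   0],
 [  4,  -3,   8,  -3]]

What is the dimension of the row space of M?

2

Row reduce to echelon form.
R2 ← R2 + (1/3)·R1: [0, 3, 4, -1]
R3 ← R3 − (2/3)·R1: [0, 3, 4, -1]
R3 ← R3 − R2: [0, 0, 0, 0]
Echelon form has 2 nonzero rows, so rank(M) = 2.
The row space has dimension equal to the rank: 2.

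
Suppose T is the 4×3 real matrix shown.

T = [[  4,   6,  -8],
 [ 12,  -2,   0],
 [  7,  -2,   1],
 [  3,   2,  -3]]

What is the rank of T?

Row reduce to echelon form.
R2 ← R2 − (3)·R1: [0, -20, 24]
R3 ← R3 − (7/4)·R1: [0, -25/2, 15]
R4 ← R4 − (3/4)·R1: [0, -5/2, 3]
R3 ← R3 − (5/8)·R2: [0, 0, 0]
R4 ← R4 − (1/8)·R2: [0, 0, 0]
Echelon form has 2 nonzero rows, so rank(T) = 2.

2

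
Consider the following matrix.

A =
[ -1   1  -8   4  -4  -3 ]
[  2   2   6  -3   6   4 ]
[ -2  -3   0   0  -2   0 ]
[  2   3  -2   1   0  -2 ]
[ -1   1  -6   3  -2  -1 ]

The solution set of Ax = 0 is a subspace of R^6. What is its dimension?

3

Row reduce to echelon form.
R2 ← R2 + (2)·R1: [0, 4, -10, 5, -2, -2]
R3 ← R3 − (2)·R1: [0, -5, 16, -8, 6, 6]
R4 ← R4 + (2)·R1: [0, 5, -18, 9, -8, -8]
R5 ← R5 − R1: [0, 0, 2, -1, 2, 2]
R3 ← R3 + (5/4)·R2: [0, 0, 7/2, -7/4, 7/2, 7/2]
R4 ← R4 − (5/4)·R2: [0, 0, -11/2, 11/4, -11/2, -11/2]
R4 ← R4 + (11/7)·R3: [0, 0, 0, 0, 0, 0]
R5 ← R5 − (4/7)·R3: [0, 0, 0, 0, 0, 0]
3 nonzero rows, so rank(A) = 3.
A has 6 columns; by rank–nullity, nullity = 6 − 3 = 3.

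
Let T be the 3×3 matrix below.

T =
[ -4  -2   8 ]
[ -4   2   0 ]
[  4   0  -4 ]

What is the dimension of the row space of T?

Row reduce to echelon form.
R2 ← R2 − R1: [0, 4, -8]
R3 ← R3 + R1: [0, -2, 4]
R3 ← R3 + (1/2)·R2: [0, 0, 0]
Echelon form has 2 nonzero rows, so rank(T) = 2.
The row space has dimension equal to the rank: 2.

2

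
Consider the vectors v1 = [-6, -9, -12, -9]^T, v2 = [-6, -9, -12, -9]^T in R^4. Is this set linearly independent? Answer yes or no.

no

Form the matrix with these vectors as rows and row reduce.
R2 ← R2 − R1: [0, 0, 0, 0]
1 nonzero row, so the 2 vectors span a space of dimension 1.
Since 1 < 2, the vectors are linearly dependent.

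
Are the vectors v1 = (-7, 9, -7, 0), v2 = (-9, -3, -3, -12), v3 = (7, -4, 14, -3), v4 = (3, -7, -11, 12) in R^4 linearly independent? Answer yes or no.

Form the matrix with these vectors as rows and row reduce.
R2 ← R2 − (9/7)·R1: [0, -102/7, 6, -12]
R3 ← R3 + R1: [0, 5, 7, -3]
R4 ← R4 + (3/7)·R1: [0, -22/7, -14, 12]
R3 ← R3 + (35/102)·R2: [0, 0, 154/17, -121/17]
R4 ← R4 − (11/51)·R2: [0, 0, -260/17, 248/17]
R4 ← R4 + (130/77)·R3: [0, 0, 0, 18/7]
4 nonzero rows, so the 4 vectors span a space of dimension 4.
Since 4 = 4, the vectors are linearly independent.

yes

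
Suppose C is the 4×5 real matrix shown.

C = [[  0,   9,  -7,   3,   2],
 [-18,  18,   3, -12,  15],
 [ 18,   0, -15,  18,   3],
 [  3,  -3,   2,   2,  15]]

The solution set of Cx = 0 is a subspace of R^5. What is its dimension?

Row reduce to echelon form.
Swap R1 ↔ R2
R3 ← R3 + R1: [0, 18, -12, 6, 18]
R4 ← R4 + (1/6)·R1: [0, 0, 5/2, 0, 35/2]
R3 ← R3 − (2)·R2: [0, 0, 2, 0, 14]
R4 ← R4 − (5/4)·R3: [0, 0, 0, 0, 0]
3 nonzero rows, so rank(C) = 3.
C has 5 columns; by rank–nullity, nullity = 5 − 3 = 2.

2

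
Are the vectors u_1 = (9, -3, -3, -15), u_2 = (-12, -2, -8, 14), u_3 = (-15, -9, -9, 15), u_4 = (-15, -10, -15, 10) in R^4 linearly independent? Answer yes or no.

Form the matrix with these vectors as rows and row reduce.
R2 ← R2 + (4/3)·R1: [0, -6, -12, -6]
R3 ← R3 + (5/3)·R1: [0, -14, -14, -10]
R4 ← R4 + (5/3)·R1: [0, -15, -20, -15]
R3 ← R3 − (7/3)·R2: [0, 0, 14, 4]
R4 ← R4 − (5/2)·R2: [0, 0, 10, 0]
R4 ← R4 − (5/7)·R3: [0, 0, 0, -20/7]
4 nonzero rows, so the 4 vectors span a space of dimension 4.
Since 4 = 4, the vectors are linearly independent.

yes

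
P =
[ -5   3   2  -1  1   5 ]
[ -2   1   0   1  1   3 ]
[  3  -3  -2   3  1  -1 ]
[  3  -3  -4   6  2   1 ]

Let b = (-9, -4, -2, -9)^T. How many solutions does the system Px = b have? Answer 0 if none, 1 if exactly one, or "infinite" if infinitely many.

0

Row reduce the augmented matrix [P | b].
R2 ← R2 − (2/5)·R1: [0, -1/5, -4/5, 7/5, 3/5, 1, -2/5]
R3 ← R3 + (3/5)·R1: [0, -6/5, -4/5, 12/5, 8/5, 2, -37/5]
R4 ← R4 + (3/5)·R1: [0, -6/5, -14/5, 27/5, 13/5, 4, -72/5]
R3 ← R3 − (6)·R2: [0, 0, 4, -6, -2, -4, -5]
R4 ← R4 − (6)·R2: [0, 0, 2, -3, -1, -2, -12]
R4 ← R4 − (1/2)·R3: [0, 0, 0, 0, 0, 0, -19/2]
The echelon form has 4 nonzero rows; the last pivot sits in the augmented column, so rank(P) = 3 but rank([P|b]) = 4.
Since the ranks differ, the system is inconsistent.
It has no solutions.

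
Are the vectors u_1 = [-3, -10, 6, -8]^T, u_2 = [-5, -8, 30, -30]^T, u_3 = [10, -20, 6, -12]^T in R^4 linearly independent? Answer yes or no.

Form the matrix with these vectors as rows and row reduce.
R2 ← R2 − (5/3)·R1: [0, 26/3, 20, -50/3]
R3 ← R3 + (10/3)·R1: [0, -160/3, 26, -116/3]
R3 ← R3 + (80/13)·R2: [0, 0, 1938/13, -1836/13]
3 nonzero rows, so the 3 vectors span a space of dimension 3.
Since 3 = 3, the vectors are linearly independent.

yes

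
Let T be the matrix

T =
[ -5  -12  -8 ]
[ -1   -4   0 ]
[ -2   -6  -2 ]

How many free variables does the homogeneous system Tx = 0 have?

Row reduce to echelon form.
R2 ← R2 − (1/5)·R1: [0, -8/5, 8/5]
R3 ← R3 − (2/5)·R1: [0, -6/5, 6/5]
R3 ← R3 − (3/4)·R2: [0, 0, 0]
2 nonzero rows, so rank(T) = 2.
T has 3 columns; by rank–nullity, nullity = 3 − 2 = 1.

1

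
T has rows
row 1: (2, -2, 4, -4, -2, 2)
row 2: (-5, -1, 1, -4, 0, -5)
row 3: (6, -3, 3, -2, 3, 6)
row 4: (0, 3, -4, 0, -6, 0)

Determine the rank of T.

Row reduce to echelon form.
R2 ← R2 + (5/2)·R1: [0, -6, 11, -14, -5, 0]
R3 ← R3 − (3)·R1: [0, 3, -9, 10, 9, 0]
R3 ← R3 + (1/2)·R2: [0, 0, -7/2, 3, 13/2, 0]
R4 ← R4 + (1/2)·R2: [0, 0, 3/2, -7, -17/2, 0]
R4 ← R4 + (3/7)·R3: [0, 0, 0, -40/7, -40/7, 0]
Echelon form has 4 nonzero rows, so rank(T) = 4.

4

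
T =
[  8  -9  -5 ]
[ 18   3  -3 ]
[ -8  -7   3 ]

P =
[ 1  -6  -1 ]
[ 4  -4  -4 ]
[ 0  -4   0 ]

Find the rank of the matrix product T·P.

First compute TP:
[[-28,   8,  28],
 [ 30, -108, -30],
 [-36,  64,  36]]
Now row reduce the product.
R2 ← R2 + (15/14)·R1: [0, -696/7, 0]
R3 ← R3 − (9/7)·R1: [0, 376/7, 0]
R3 ← R3 + (47/87)·R2: [0, 0, 0]
2 nonzero rows, so rank(TP) = 2.

2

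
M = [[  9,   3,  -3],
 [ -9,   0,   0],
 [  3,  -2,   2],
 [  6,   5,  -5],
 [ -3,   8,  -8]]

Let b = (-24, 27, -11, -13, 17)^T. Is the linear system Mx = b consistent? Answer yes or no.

Row reduce the augmented matrix [M | b].
R2 ← R2 + R1: [0, 3, -3, 3]
R3 ← R3 − (1/3)·R1: [0, -3, 3, -3]
R4 ← R4 − (2/3)·R1: [0, 3, -3, 3]
R5 ← R5 + (1/3)·R1: [0, 9, -9, 9]
R3 ← R3 + R2: [0, 0, 0, 0]
R4 ← R4 − R2: [0, 0, 0, 0]
R5 ← R5 − (3)·R2: [0, 0, 0, 0]
The echelon form has 2 nonzero rows, and every pivot lies in the first 3 columns, so rank(M) = rank([M|b]) = 2.
The system is consistent.

yes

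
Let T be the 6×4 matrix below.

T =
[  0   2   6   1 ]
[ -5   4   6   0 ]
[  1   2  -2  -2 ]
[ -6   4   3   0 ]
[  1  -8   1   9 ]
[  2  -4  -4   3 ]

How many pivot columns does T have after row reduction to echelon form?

4

Row reduce to echelon form.
Swap R1 ↔ R2
R3 ← R3 + (1/5)·R1: [0, 14/5, -4/5, -2]
R4 ← R4 − (6/5)·R1: [0, -4/5, -21/5, 0]
R5 ← R5 + (1/5)·R1: [0, -36/5, 11/5, 9]
R6 ← R6 + (2/5)·R1: [0, -12/5, -8/5, 3]
R3 ← R3 − (7/5)·R2: [0, 0, -46/5, -17/5]
R4 ← R4 + (2/5)·R2: [0, 0, -9/5, 2/5]
R5 ← R5 + (18/5)·R2: [0, 0, 119/5, 63/5]
R6 ← R6 + (6/5)·R2: [0, 0, 28/5, 21/5]
R4 ← R4 − (9/46)·R3: [0, 0, 0, 49/46]
R5 ← R5 + (119/46)·R3: [0, 0, 0, 175/46]
R6 ← R6 + (14/23)·R3: [0, 0, 0, 49/23]
R5 ← R5 − (25/7)·R4: [0, 0, 0, 0]
R6 ← R6 − (2)·R4: [0, 0, 0, 0]
Echelon form has 4 nonzero rows, so rank(T) = 4.
Each nonzero row contributes one pivot column: 4 pivot columns.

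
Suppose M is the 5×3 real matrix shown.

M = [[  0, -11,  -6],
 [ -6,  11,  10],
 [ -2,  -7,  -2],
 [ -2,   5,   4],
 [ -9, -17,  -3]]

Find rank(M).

Row reduce to echelon form.
Swap R1 ↔ R2
R3 ← R3 − (1/3)·R1: [0, -32/3, -16/3]
R4 ← R4 − (1/3)·R1: [0, 4/3, 2/3]
R5 ← R5 − (3/2)·R1: [0, -67/2, -18]
R3 ← R3 − (32/33)·R2: [0, 0, 16/33]
R4 ← R4 + (4/33)·R2: [0, 0, -2/33]
R5 ← R5 − (67/22)·R2: [0, 0, 3/11]
R4 ← R4 + (1/8)·R3: [0, 0, 0]
R5 ← R5 − (9/16)·R3: [0, 0, 0]
Echelon form has 3 nonzero rows, so rank(M) = 3.

3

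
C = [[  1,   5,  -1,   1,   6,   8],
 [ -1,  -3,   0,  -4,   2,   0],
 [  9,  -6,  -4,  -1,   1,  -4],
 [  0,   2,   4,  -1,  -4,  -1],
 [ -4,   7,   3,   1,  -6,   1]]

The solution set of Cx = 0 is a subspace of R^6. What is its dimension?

1

Row reduce to echelon form.
R2 ← R2 + R1: [0, 2, -1, -3, 8, 8]
R3 ← R3 − (9)·R1: [0, -51, 5, -10, -53, -76]
R5 ← R5 + (4)·R1: [0, 27, -1, 5, 18, 33]
R3 ← R3 + (51/2)·R2: [0, 0, -41/2, -173/2, 151, 128]
R4 ← R4 − R2: [0, 0, 5, 2, -12, -9]
R5 ← R5 − (27/2)·R2: [0, 0, 25/2, 91/2, -90, -75]
R4 ← R4 + (10/41)·R3: [0, 0, 0, -783/41, 1018/41, 911/41]
R5 ← R5 + (25/41)·R3: [0, 0, 0, -297/41, 85/41, 125/41]
R5 ← R5 − (11/29)·R4: [0, 0, 0, 0, -213/29, -156/29]
5 nonzero rows, so rank(C) = 5.
C has 6 columns; by rank–nullity, nullity = 6 − 5 = 1.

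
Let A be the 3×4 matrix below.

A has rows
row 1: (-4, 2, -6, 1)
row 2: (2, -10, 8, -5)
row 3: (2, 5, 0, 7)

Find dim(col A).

3

Row reduce to echelon form.
R2 ← R2 + (1/2)·R1: [0, -9, 5, -9/2]
R3 ← R3 + (1/2)·R1: [0, 6, -3, 15/2]
R3 ← R3 + (2/3)·R2: [0, 0, 1/3, 9/2]
Echelon form has 3 nonzero rows, so rank(A) = 3.
The column space has dimension equal to the rank: 3.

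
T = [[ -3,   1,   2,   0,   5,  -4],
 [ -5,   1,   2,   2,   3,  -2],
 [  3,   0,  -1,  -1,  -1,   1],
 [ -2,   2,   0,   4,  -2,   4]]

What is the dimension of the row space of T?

Row reduce to echelon form.
R2 ← R2 − (5/3)·R1: [0, -2/3, -4/3, 2, -16/3, 14/3]
R3 ← R3 + R1: [0, 1, 1, -1, 4, -3]
R4 ← R4 − (2/3)·R1: [0, 4/3, -4/3, 4, -16/3, 20/3]
R3 ← R3 + (3/2)·R2: [0, 0, -1, 2, -4, 4]
R4 ← R4 + (2)·R2: [0, 0, -4, 8, -16, 16]
R4 ← R4 − (4)·R3: [0, 0, 0, 0, 0, 0]
Echelon form has 3 nonzero rows, so rank(T) = 3.
The row space has dimension equal to the rank: 3.

3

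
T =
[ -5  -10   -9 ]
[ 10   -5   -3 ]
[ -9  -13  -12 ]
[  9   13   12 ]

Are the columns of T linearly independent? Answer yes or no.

no

Row reduce T to echelon form.
R2 ← R2 + (2)·R1: [0, -25, -21]
R3 ← R3 − (9/5)·R1: [0, 5, 21/5]
R4 ← R4 + (9/5)·R1: [0, -5, -21/5]
R3 ← R3 + (1/5)·R2: [0, 0, 0]
R4 ← R4 − (1/5)·R2: [0, 0, 0]
2 pivots among 3 columns.
Only 2 < 3 pivot columns, so the columns are linearly dependent.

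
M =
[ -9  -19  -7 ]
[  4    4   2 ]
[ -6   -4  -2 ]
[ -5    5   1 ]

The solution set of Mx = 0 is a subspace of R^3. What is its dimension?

Row reduce to echelon form.
R2 ← R2 + (4/9)·R1: [0, -40/9, -10/9]
R3 ← R3 − (2/3)·R1: [0, 26/3, 8/3]
R4 ← R4 − (5/9)·R1: [0, 140/9, 44/9]
R3 ← R3 + (39/20)·R2: [0, 0, 1/2]
R4 ← R4 + (7/2)·R2: [0, 0, 1]
R4 ← R4 − (2)·R3: [0, 0, 0]
3 nonzero rows, so rank(M) = 3.
M has 3 columns; by rank–nullity, nullity = 3 − 3 = 0.

0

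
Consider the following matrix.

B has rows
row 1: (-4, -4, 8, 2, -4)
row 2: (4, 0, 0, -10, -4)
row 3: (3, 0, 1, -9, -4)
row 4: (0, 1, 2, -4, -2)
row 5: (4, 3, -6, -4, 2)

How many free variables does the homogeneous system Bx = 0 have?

Row reduce to echelon form.
R2 ← R2 + R1: [0, -4, 8, -8, -8]
R3 ← R3 + (3/4)·R1: [0, -3, 7, -15/2, -7]
R5 ← R5 + R1: [0, -1, 2, -2, -2]
R3 ← R3 − (3/4)·R2: [0, 0, 1, -3/2, -1]
R4 ← R4 + (1/4)·R2: [0, 0, 4, -6, -4]
R5 ← R5 − (1/4)·R2: [0, 0, 0, 0, 0]
R4 ← R4 − (4)·R3: [0, 0, 0, 0, 0]
3 nonzero rows, so rank(B) = 3.
B has 5 columns; by rank–nullity, nullity = 5 − 3 = 2.

2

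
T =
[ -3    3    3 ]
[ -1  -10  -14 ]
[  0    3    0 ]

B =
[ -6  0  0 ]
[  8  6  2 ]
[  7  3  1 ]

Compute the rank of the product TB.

2

First compute TB:
[[ 63,  27,   9],
 [-172, -102, -34],
 [ 24,  18,   6]]
Now row reduce the product.
R2 ← R2 + (172/63)·R1: [0, -198/7, -66/7]
R3 ← R3 − (8/21)·R1: [0, 54/7, 18/7]
R3 ← R3 + (3/11)·R2: [0, 0, 0]
2 nonzero rows, so rank(TB) = 2.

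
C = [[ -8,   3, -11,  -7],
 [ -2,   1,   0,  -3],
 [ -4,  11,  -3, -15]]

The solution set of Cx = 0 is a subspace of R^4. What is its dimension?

Row reduce to echelon form.
R2 ← R2 − (1/4)·R1: [0, 1/4, 11/4, -5/4]
R3 ← R3 − (1/2)·R1: [0, 19/2, 5/2, -23/2]
R3 ← R3 − (38)·R2: [0, 0, -102, 36]
3 nonzero rows, so rank(C) = 3.
C has 4 columns; by rank–nullity, nullity = 4 − 3 = 1.

1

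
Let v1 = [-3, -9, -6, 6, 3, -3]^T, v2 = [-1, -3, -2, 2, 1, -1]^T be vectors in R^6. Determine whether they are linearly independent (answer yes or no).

Form the matrix with these vectors as rows and row reduce.
R2 ← R2 − (1/3)·R1: [0, 0, 0, 0, 0, 0]
1 nonzero row, so the 2 vectors span a space of dimension 1.
Since 1 < 2, the vectors are linearly dependent.

no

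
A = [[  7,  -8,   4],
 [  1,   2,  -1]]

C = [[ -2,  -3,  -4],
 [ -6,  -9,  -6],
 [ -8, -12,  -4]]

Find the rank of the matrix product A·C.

First compute AC:
[[  2,   3,   4],
 [ -6,  -9, -12]]
Now row reduce the product.
R2 ← R2 + (3)·R1: [0, 0, 0]
1 nonzero row, so rank(AC) = 1.

1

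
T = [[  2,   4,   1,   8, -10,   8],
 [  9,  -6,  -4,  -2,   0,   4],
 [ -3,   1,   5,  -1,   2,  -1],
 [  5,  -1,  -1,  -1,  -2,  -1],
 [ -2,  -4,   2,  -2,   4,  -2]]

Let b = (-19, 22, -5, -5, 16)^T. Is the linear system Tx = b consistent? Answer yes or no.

yes

Row reduce the augmented matrix [T | b].
R2 ← R2 − (9/2)·R1: [0, -24, -17/2, -38, 45, -32, 215/2]
R3 ← R3 + (3/2)·R1: [0, 7, 13/2, 11, -13, 11, -67/2]
R4 ← R4 − (5/2)·R1: [0, -11, -7/2, -21, 23, -21, 85/2]
R5 ← R5 + R1: [0, 0, 3, 6, -6, 6, -3]
R3 ← R3 + (7/24)·R2: [0, 0, 193/48, -1/12, 1/8, 5/3, -103/48]
R4 ← R4 − (11/24)·R2: [0, 0, 19/48, -43/12, 19/8, -19/3, -325/48]
R4 ← R4 − (19/193)·R3: [0, 0, 0, -690/193, 456/193, -1254/193, -1266/193]
R5 ← R5 − (144/193)·R3: [0, 0, 0, 1170/193, -1176/193, 918/193, -270/193]
R5 ← R5 + (39/23)·R4: [0, 0, 0, 0, -48/23, -144/23, -288/23]
The echelon form has 5 nonzero rows, and every pivot lies in the first 6 columns, so rank(T) = rank([T|b]) = 5.
The system is consistent.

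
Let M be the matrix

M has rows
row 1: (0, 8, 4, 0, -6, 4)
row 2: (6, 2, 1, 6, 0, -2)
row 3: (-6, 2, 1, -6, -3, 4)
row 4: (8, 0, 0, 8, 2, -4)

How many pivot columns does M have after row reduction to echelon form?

Row reduce to echelon form.
Swap R1 ↔ R2
R3 ← R3 + R1: [0, 4, 2, 0, -3, 2]
R4 ← R4 − (4/3)·R1: [0, -8/3, -4/3, 0, 2, -4/3]
R3 ← R3 − (1/2)·R2: [0, 0, 0, 0, 0, 0]
R4 ← R4 + (1/3)·R2: [0, 0, 0, 0, 0, 0]
Echelon form has 2 nonzero rows, so rank(M) = 2.
Each nonzero row contributes one pivot column: 2 pivot columns.

2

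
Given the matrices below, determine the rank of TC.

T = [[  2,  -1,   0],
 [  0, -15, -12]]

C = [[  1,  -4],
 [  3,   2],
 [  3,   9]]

2

First compute TC:
[[ -1, -10],
 [-81, -138]]
Now row reduce the product.
R2 ← R2 − (81)·R1: [0, 672]
2 nonzero rows, so rank(TC) = 2.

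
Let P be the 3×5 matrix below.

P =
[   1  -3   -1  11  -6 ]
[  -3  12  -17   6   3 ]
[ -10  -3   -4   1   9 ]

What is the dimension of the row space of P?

Row reduce to echelon form.
R2 ← R2 + (3)·R1: [0, 3, -20, 39, -15]
R3 ← R3 + (10)·R1: [0, -33, -14, 111, -51]
R3 ← R3 + (11)·R2: [0, 0, -234, 540, -216]
Echelon form has 3 nonzero rows, so rank(P) = 3.
The row space has dimension equal to the rank: 3.

3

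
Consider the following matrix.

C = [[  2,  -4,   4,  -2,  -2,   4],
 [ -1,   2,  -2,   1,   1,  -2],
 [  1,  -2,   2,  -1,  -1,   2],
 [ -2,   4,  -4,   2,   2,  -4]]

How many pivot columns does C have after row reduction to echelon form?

1

Row reduce to echelon form.
R2 ← R2 + (1/2)·R1: [0, 0, 0, 0, 0, 0]
R3 ← R3 − (1/2)·R1: [0, 0, 0, 0, 0, 0]
R4 ← R4 + R1: [0, 0, 0, 0, 0, 0]
Echelon form has 1 nonzero row, so rank(C) = 1.
Each nonzero row contributes one pivot column: 1 pivot columns.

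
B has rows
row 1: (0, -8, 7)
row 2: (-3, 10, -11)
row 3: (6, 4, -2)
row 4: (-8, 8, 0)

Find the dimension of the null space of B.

0

Row reduce to echelon form.
Swap R1 ↔ R2
R3 ← R3 + (2)·R1: [0, 24, -24]
R4 ← R4 − (8/3)·R1: [0, -56/3, 88/3]
R3 ← R3 + (3)·R2: [0, 0, -3]
R4 ← R4 − (7/3)·R2: [0, 0, 13]
R4 ← R4 + (13/3)·R3: [0, 0, 0]
3 nonzero rows, so rank(B) = 3.
B has 3 columns; by rank–nullity, nullity = 3 − 3 = 0.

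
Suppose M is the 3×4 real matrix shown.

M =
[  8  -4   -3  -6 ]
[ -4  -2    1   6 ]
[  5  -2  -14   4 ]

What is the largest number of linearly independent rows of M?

3

Row reduce to echelon form.
R2 ← R2 + (1/2)·R1: [0, -4, -1/2, 3]
R3 ← R3 − (5/8)·R1: [0, 1/2, -97/8, 31/4]
R3 ← R3 + (1/8)·R2: [0, 0, -195/16, 65/8]
Echelon form has 3 nonzero rows, so rank(M) = 3.
The rank gives the maximum number of linearly independent rows: 3.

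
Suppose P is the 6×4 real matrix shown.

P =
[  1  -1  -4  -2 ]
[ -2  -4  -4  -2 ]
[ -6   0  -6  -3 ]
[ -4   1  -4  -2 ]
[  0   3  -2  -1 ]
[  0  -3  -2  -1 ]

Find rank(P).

Row reduce to echelon form.
R2 ← R2 + (2)·R1: [0, -6, -12, -6]
R3 ← R3 + (6)·R1: [0, -6, -30, -15]
R4 ← R4 + (4)·R1: [0, -3, -20, -10]
R3 ← R3 − R2: [0, 0, -18, -9]
R4 ← R4 − (1/2)·R2: [0, 0, -14, -7]
R5 ← R5 + (1/2)·R2: [0, 0, -8, -4]
R6 ← R6 − (1/2)·R2: [0, 0, 4, 2]
R4 ← R4 − (7/9)·R3: [0, 0, 0, 0]
R5 ← R5 − (4/9)·R3: [0, 0, 0, 0]
R6 ← R6 + (2/9)·R3: [0, 0, 0, 0]
Echelon form has 3 nonzero rows, so rank(P) = 3.

3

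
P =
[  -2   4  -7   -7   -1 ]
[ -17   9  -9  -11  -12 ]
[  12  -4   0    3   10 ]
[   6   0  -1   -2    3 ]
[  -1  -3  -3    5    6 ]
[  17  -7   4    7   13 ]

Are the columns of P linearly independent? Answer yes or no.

no

Row reduce P to echelon form.
R2 ← R2 − (17/2)·R1: [0, -25, 101/2, 97/2, -7/2]
R3 ← R3 + (6)·R1: [0, 20, -42, -39, 4]
R4 ← R4 + (3)·R1: [0, 12, -22, -23, 0]
R5 ← R5 − (1/2)·R1: [0, -5, 1/2, 17/2, 13/2]
R6 ← R6 + (17/2)·R1: [0, 27, -111/2, -105/2, 9/2]
R3 ← R3 + (4/5)·R2: [0, 0, -8/5, -1/5, 6/5]
R4 ← R4 + (12/25)·R2: [0, 0, 56/25, 7/25, -42/25]
R5 ← R5 − (1/5)·R2: [0, 0, -48/5, -6/5, 36/5]
R6 ← R6 + (27/25)·R2: [0, 0, -24/25, -3/25, 18/25]
R4 ← R4 + (7/5)·R3: [0, 0, 0, 0, 0]
R5 ← R5 − (6)·R3: [0, 0, 0, 0, 0]
R6 ← R6 − (3/5)·R3: [0, 0, 0, 0, 0]
3 pivots among 5 columns.
Only 3 < 5 pivot columns, so the columns are linearly dependent.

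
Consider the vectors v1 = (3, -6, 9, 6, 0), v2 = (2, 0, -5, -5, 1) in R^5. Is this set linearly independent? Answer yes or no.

Form the matrix with these vectors as rows and row reduce.
R2 ← R2 − (2/3)·R1: [0, 4, -11, -9, 1]
2 nonzero rows, so the 2 vectors span a space of dimension 2.
Since 2 = 2, the vectors are linearly independent.

yes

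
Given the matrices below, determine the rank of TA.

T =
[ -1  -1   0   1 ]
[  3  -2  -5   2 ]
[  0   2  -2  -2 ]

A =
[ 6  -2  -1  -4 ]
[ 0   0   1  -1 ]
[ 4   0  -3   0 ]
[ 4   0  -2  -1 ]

First compute TA:
[[ -2,   2,  -2,   4],
 [  6,  -6,   6, -12],
 [-16,   0,  12,   0]]
Now row reduce the product.
R2 ← R2 + (3)·R1: [0, 0, 0, 0]
R3 ← R3 − (8)·R1: [0, -16, 28, -32]
Swap R2 ↔ R3
2 nonzero rows, so rank(TA) = 2.

2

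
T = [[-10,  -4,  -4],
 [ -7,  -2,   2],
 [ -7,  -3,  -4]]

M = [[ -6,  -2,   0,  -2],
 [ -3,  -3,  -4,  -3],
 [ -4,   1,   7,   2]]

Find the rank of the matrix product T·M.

First compute TM:
[[ 88,  28, -12,  24],
 [ 40,  22,  22,  24],
 [ 67,  19, -16,  15]]
Now row reduce the product.
R2 ← R2 − (5/11)·R1: [0, 102/11, 302/11, 144/11]
R3 ← R3 − (67/88)·R1: [0, -51/22, -151/22, -36/11]
R3 ← R3 + (1/4)·R2: [0, 0, 0, 0]
2 nonzero rows, so rank(TM) = 2.

2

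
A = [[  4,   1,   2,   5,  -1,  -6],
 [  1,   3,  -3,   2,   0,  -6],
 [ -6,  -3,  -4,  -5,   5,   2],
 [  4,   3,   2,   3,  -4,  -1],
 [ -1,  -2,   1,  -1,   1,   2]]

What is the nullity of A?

Row reduce to echelon form.
R2 ← R2 − (1/4)·R1: [0, 11/4, -7/2, 3/4, 1/4, -9/2]
R3 ← R3 + (3/2)·R1: [0, -3/2, -1, 5/2, 7/2, -7]
R4 ← R4 − R1: [0, 2, 0, -2, -3, 5]
R5 ← R5 + (1/4)·R1: [0, -7/4, 3/2, 1/4, 3/4, 1/2]
R3 ← R3 + (6/11)·R2: [0, 0, -32/11, 32/11, 40/11, -104/11]
R4 ← R4 − (8/11)·R2: [0, 0, 28/11, -28/11, -35/11, 91/11]
R5 ← R5 + (7/11)·R2: [0, 0, -8/11, 8/11, 10/11, -26/11]
R4 ← R4 + (7/8)·R3: [0, 0, 0, 0, 0, 0]
R5 ← R5 − (1/4)·R3: [0, 0, 0, 0, 0, 0]
3 nonzero rows, so rank(A) = 3.
A has 6 columns; by rank–nullity, nullity = 6 − 3 = 3.

3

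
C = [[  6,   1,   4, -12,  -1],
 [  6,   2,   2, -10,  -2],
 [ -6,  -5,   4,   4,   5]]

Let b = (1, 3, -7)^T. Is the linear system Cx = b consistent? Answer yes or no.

no

Row reduce the augmented matrix [C | b].
R2 ← R2 − R1: [0, 1, -2, 2, -1, 2]
R3 ← R3 + R1: [0, -4, 8, -8, 4, -6]
R3 ← R3 + (4)·R2: [0, 0, 0, 0, 0, 2]
The echelon form has 3 nonzero rows; the last pivot sits in the augmented column, so rank(C) = 2 but rank([C|b]) = 3.
Since the ranks differ, the system is inconsistent.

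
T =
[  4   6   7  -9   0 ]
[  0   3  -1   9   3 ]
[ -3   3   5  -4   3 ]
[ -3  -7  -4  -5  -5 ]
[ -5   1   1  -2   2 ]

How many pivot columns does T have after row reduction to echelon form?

Row reduce to echelon form.
R3 ← R3 + (3/4)·R1: [0, 15/2, 41/4, -43/4, 3]
R4 ← R4 + (3/4)·R1: [0, -5/2, 5/4, -47/4, -5]
R5 ← R5 + (5/4)·R1: [0, 17/2, 39/4, -53/4, 2]
R3 ← R3 − (5/2)·R2: [0, 0, 51/4, -133/4, -9/2]
R4 ← R4 + (5/6)·R2: [0, 0, 5/12, -17/4, -5/2]
R5 ← R5 − (17/6)·R2: [0, 0, 151/12, -155/4, -13/2]
R4 ← R4 − (5/153)·R3: [0, 0, 0, -484/153, -40/17]
R5 ← R5 − (151/153)·R3: [0, 0, 0, -908/153, -35/17]
R5 ← R5 − (227/121)·R4: [0, 0, 0, 0, 285/121]
Echelon form has 5 nonzero rows, so rank(T) = 5.
Each nonzero row contributes one pivot column: 5 pivot columns.

5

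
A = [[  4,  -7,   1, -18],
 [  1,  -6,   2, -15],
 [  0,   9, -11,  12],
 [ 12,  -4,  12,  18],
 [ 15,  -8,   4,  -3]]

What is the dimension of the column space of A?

Row reduce to echelon form.
R2 ← R2 − (1/4)·R1: [0, -17/4, 7/4, -21/2]
R4 ← R4 − (3)·R1: [0, 17, 9, 72]
R5 ← R5 − (15/4)·R1: [0, 73/4, 1/4, 129/2]
R3 ← R3 + (36/17)·R2: [0, 0, -124/17, -174/17]
R4 ← R4 + (4)·R2: [0, 0, 16, 30]
R5 ← R5 + (73/17)·R2: [0, 0, 132/17, 330/17]
R4 ← R4 + (68/31)·R3: [0, 0, 0, 234/31]
R5 ← R5 + (33/31)·R3: [0, 0, 0, 264/31]
R5 ← R5 − (44/39)·R4: [0, 0, 0, 0]
Echelon form has 4 nonzero rows, so rank(A) = 4.
The column space has dimension equal to the rank: 4.

4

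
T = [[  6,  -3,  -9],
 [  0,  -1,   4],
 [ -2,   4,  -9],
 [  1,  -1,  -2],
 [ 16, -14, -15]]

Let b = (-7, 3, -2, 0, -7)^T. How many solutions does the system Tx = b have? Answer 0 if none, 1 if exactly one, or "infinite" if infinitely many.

Row reduce the augmented matrix [T | b].
R3 ← R3 + (1/3)·R1: [0, 3, -12, -13/3]
R4 ← R4 − (1/6)·R1: [0, -1/2, -1/2, 7/6]
R5 ← R5 − (8/3)·R1: [0, -6, 9, 35/3]
R3 ← R3 + (3)·R2: [0, 0, 0, 14/3]
R4 ← R4 − (1/2)·R2: [0, 0, -5/2, -1/3]
R5 ← R5 − (6)·R2: [0, 0, -15, -19/3]
Swap R3 ↔ R4
R5 ← R5 − (6)·R3: [0, 0, 0, -13/3]
R5 ← R5 + (13/14)·R4: [0, 0, 0, 0]
The echelon form has 4 nonzero rows; the last pivot sits in the augmented column, so rank(T) = 3 but rank([T|b]) = 4.
Since the ranks differ, the system is inconsistent.
It has no solutions.

0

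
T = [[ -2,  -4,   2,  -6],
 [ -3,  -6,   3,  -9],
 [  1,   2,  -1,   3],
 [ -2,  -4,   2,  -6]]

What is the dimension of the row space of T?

Row reduce to echelon form.
R2 ← R2 − (3/2)·R1: [0, 0, 0, 0]
R3 ← R3 + (1/2)·R1: [0, 0, 0, 0]
R4 ← R4 − R1: [0, 0, 0, 0]
Echelon form has 1 nonzero row, so rank(T) = 1.
The row space has dimension equal to the rank: 1.

1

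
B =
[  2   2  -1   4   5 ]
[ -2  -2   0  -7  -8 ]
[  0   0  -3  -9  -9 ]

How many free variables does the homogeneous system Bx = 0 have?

Row reduce to echelon form.
R2 ← R2 + R1: [0, 0, -1, -3, -3]
R3 ← R3 − (3)·R2: [0, 0, 0, 0, 0]
2 nonzero rows, so rank(B) = 2.
B has 5 columns; by rank–nullity, nullity = 5 − 2 = 3.

3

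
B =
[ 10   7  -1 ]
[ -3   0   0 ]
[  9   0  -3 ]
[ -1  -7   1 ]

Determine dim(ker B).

Row reduce to echelon form.
R2 ← R2 + (3/10)·R1: [0, 21/10, -3/10]
R3 ← R3 − (9/10)·R1: [0, -63/10, -21/10]
R4 ← R4 + (1/10)·R1: [0, -63/10, 9/10]
R3 ← R3 + (3)·R2: [0, 0, -3]
R4 ← R4 + (3)·R2: [0, 0, 0]
3 nonzero rows, so rank(B) = 3.
B has 3 columns; by rank–nullity, nullity = 3 − 3 = 0.

0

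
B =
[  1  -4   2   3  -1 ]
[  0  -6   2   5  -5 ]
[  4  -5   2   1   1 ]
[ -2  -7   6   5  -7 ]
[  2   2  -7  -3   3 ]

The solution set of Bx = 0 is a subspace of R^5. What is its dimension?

0

Row reduce to echelon form.
R3 ← R3 − (4)·R1: [0, 11, -6, -11, 5]
R4 ← R4 + (2)·R1: [0, -15, 10, 11, -9]
R5 ← R5 − (2)·R1: [0, 10, -11, -9, 5]
R3 ← R3 + (11/6)·R2: [0, 0, -7/3, -11/6, -25/6]
R4 ← R4 − (5/2)·R2: [0, 0, 5, -3/2, 7/2]
R5 ← R5 + (5/3)·R2: [0, 0, -23/3, -2/3, -10/3]
R4 ← R4 + (15/7)·R3: [0, 0, 0, -38/7, -38/7]
R5 ← R5 − (23/7)·R3: [0, 0, 0, 75/14, 145/14]
R5 ← R5 + (75/76)·R4: [0, 0, 0, 0, 5]
5 nonzero rows, so rank(B) = 5.
B has 5 columns; by rank–nullity, nullity = 5 − 5 = 0.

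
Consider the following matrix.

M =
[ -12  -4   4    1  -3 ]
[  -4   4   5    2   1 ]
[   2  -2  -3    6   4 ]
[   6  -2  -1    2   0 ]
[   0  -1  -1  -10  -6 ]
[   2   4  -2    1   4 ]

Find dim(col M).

Row reduce to echelon form.
R2 ← R2 − (1/3)·R1: [0, 16/3, 11/3, 5/3, 2]
R3 ← R3 + (1/6)·R1: [0, -8/3, -7/3, 37/6, 7/2]
R4 ← R4 + (1/2)·R1: [0, -4, 1, 5/2, -3/2]
R6 ← R6 + (1/6)·R1: [0, 10/3, -4/3, 7/6, 7/2]
R3 ← R3 + (1/2)·R2: [0, 0, -1/2, 7, 9/2]
R4 ← R4 + (3/4)·R2: [0, 0, 15/4, 15/4, 0]
R5 ← R5 + (3/16)·R2: [0, 0, -5/16, -155/16, -45/8]
R6 ← R6 − (5/8)·R2: [0, 0, -29/8, 1/8, 9/4]
R4 ← R4 + (15/2)·R3: [0, 0, 0, 225/4, 135/4]
R5 ← R5 − (5/8)·R3: [0, 0, 0, -225/16, -135/16]
R6 ← R6 − (29/4)·R3: [0, 0, 0, -405/8, -243/8]
R5 ← R5 + (1/4)·R4: [0, 0, 0, 0, 0]
R6 ← R6 + (9/10)·R4: [0, 0, 0, 0, 0]
Echelon form has 4 nonzero rows, so rank(M) = 4.
The column space has dimension equal to the rank: 4.

4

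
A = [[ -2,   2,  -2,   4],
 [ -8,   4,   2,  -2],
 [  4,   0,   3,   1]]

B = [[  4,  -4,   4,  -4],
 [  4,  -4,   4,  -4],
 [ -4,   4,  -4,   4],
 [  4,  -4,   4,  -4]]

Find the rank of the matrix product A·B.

1

First compute AB:
[[ 24, -24,  24, -24],
 [-32,  32, -32,  32],
 [  8,  -8,   8,  -8]]
Now row reduce the product.
R2 ← R2 + (4/3)·R1: [0, 0, 0, 0]
R3 ← R3 − (1/3)·R1: [0, 0, 0, 0]
1 nonzero row, so rank(AB) = 1.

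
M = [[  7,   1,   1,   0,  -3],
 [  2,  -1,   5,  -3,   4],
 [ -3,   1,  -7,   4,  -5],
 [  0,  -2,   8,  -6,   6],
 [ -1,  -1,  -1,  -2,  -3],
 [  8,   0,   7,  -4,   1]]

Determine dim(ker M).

Row reduce to echelon form.
R2 ← R2 − (2/7)·R1: [0, -9/7, 33/7, -3, 34/7]
R3 ← R3 + (3/7)·R1: [0, 10/7, -46/7, 4, -44/7]
R5 ← R5 + (1/7)·R1: [0, -6/7, -6/7, -2, -24/7]
R6 ← R6 − (8/7)·R1: [0, -8/7, 41/7, -4, 31/7]
R3 ← R3 + (10/9)·R2: [0, 0, -4/3, 2/3, -8/9]
R4 ← R4 − (14/9)·R2: [0, 0, 2/3, -4/3, -14/9]
R5 ← R5 − (2/3)·R2: [0, 0, -4, 0, -20/3]
R6 ← R6 − (8/9)·R2: [0, 0, 5/3, -4/3, 1/9]
R4 ← R4 + (1/2)·R3: [0, 0, 0, -1, -2]
R5 ← R5 − (3)·R3: [0, 0, 0, -2, -4]
R6 ← R6 + (5/4)·R3: [0, 0, 0, -1/2, -1]
R5 ← R5 − (2)·R4: [0, 0, 0, 0, 0]
R6 ← R6 − (1/2)·R4: [0, 0, 0, 0, 0]
4 nonzero rows, so rank(M) = 4.
M has 5 columns; by rank–nullity, nullity = 5 − 4 = 1.

1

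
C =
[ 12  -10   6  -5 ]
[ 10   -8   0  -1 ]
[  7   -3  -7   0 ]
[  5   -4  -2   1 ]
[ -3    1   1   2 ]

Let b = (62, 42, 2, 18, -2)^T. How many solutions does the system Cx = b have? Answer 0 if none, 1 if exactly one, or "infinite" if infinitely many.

Row reduce the augmented matrix [C | b].
R2 ← R2 − (5/6)·R1: [0, 1/3, -5, 19/6, -29/3]
R3 ← R3 − (7/12)·R1: [0, 17/6, -21/2, 35/12, -205/6]
R4 ← R4 − (5/12)·R1: [0, 1/6, -9/2, 37/12, -47/6]
R5 ← R5 + (1/4)·R1: [0, -3/2, 5/2, 3/4, 27/2]
R3 ← R3 − (17/2)·R2: [0, 0, 32, -24, 48]
R4 ← R4 − (1/2)·R2: [0, 0, -2, 3/2, -3]
R5 ← R5 + (9/2)·R2: [0, 0, -20, 15, -30]
R4 ← R4 + (1/16)·R3: [0, 0, 0, 0, 0]
R5 ← R5 + (5/8)·R3: [0, 0, 0, 0, 0]
The echelon form has 3 nonzero rows, and every pivot lies in the first 4 columns, so rank(C) = rank([C|b]) = 3.
The system is consistent.
rank = 3 < 4 unknowns, so there are infinitely many solutions.

infinite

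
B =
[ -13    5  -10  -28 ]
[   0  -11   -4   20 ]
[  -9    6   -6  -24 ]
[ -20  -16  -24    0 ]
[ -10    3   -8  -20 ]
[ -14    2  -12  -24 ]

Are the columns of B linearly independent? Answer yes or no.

no

Row reduce B to echelon form.
R3 ← R3 − (9/13)·R1: [0, 33/13, 12/13, -60/13]
R4 ← R4 − (20/13)·R1: [0, -308/13, -112/13, 560/13]
R5 ← R5 − (10/13)·R1: [0, -11/13, -4/13, 20/13]
R6 ← R6 − (14/13)·R1: [0, -44/13, -16/13, 80/13]
R3 ← R3 + (3/13)·R2: [0, 0, 0, 0]
R4 ← R4 − (28/13)·R2: [0, 0, 0, 0]
R5 ← R5 − (1/13)·R2: [0, 0, 0, 0]
R6 ← R6 − (4/13)·R2: [0, 0, 0, 0]
2 pivots among 4 columns.
Only 2 < 4 pivot columns, so the columns are linearly dependent.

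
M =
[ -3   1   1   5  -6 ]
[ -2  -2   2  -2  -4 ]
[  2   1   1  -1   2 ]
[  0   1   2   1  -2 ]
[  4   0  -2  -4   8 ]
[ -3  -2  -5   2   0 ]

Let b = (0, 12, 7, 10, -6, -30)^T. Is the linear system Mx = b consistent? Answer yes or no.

Row reduce the augmented matrix [M | b].
R2 ← R2 − (2/3)·R1: [0, -8/3, 4/3, -16/3, 0, 12]
R3 ← R3 + (2/3)·R1: [0, 5/3, 5/3, 7/3, -2, 7]
R5 ← R5 + (4/3)·R1: [0, 4/3, -2/3, 8/3, 0, -6]
R6 ← R6 − R1: [0, -3, -6, -3, 6, -30]
R3 ← R3 + (5/8)·R2: [0, 0, 5/2, -1, -2, 29/2]
R4 ← R4 + (3/8)·R2: [0, 0, 5/2, -1, -2, 29/2]
R5 ← R5 + (1/2)·R2: [0, 0, 0, 0, 0, 0]
R6 ← R6 − (9/8)·R2: [0, 0, -15/2, 3, 6, -87/2]
R4 ← R4 − R3: [0, 0, 0, 0, 0, 0]
R6 ← R6 + (3)·R3: [0, 0, 0, 0, 0, 0]
The echelon form has 3 nonzero rows, and every pivot lies in the first 5 columns, so rank(M) = rank([M|b]) = 3.
The system is consistent.

yes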